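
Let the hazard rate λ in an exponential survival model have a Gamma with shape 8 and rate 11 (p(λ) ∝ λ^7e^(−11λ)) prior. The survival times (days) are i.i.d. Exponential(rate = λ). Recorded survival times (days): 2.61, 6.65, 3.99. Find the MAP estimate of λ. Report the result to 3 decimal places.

The Exponential(rate=λ) likelihood is ∝ λ^n e^(−λΣtᵢ). Here n = 3 and Σtᵢ = 2.61 + 6.65 + 3.99 = 13.25.
Posterior ∝ λ^7e^(−11λ) · λ^3e^(−13.25λ) = λ^10e^(−24.25λ), i.e. Gamma(11, 24.25).
Mode = (a−1)/b = 10/24.25 ≈ 0.412.

λ̂_MAP = 0.412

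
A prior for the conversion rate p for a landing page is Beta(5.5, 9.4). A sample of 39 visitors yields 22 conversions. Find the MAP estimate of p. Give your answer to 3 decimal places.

Prior: Beta(5.5, 9.4).
Data: 22 successes in 39 trials. The binomial likelihood contributes p^22(1−p)^17, so the posterior is Beta(5.5+22, 9.4+17) = Beta(27.5, 26.4).
For Beta(a, b) with a, b > 1 the mode is (a−1)/(a+b−2) = 26.5/51.9 ≈ 0.511.

p̂_MAP = 0.511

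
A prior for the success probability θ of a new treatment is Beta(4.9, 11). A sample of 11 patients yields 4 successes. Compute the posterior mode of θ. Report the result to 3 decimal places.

Prior: Beta(4.9, 11).
Data: 4 successes in 11 trials. The binomial likelihood contributes θ^4(1−θ)^7, so the posterior is Beta(4.9+4, 11+7) = Beta(8.9, 18).
For Beta(a, b) with a, b > 1 the mode is (a−1)/(a+b−2) = 7.9/24.9 ≈ 0.317.

θ̂_MAP = 0.317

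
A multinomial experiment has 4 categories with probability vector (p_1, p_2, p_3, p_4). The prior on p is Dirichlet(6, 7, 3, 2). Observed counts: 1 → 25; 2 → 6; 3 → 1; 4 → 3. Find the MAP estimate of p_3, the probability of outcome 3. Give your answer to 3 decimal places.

MAP estimate: 0.061

The posterior is Dirichlet(αᵢ + nᵢ) = Dirichlet(31, 13, 4, 5).
For a Dirichlet(a₁,…,a_K) with all aᵢ > 1, the mode has j-th component (aⱼ − 1)/(Σaᵢ − K).
Here Σaᵢ = 53 and K = 4, so p_3 = (4 − 1)/(53 − 4) = 3/49 ≈ 0.061.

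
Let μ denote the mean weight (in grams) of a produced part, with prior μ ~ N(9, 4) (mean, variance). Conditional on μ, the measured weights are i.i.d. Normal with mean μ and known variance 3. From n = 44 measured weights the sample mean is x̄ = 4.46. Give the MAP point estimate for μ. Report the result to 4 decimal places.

n = 44, x̄ = 4.46.
For a Normal prior and Normal likelihood with known variance, the posterior is Normal; its mode equals its mean, the precision-weighted average.
Prior precision 1/σ₀² = 1/4 = 0.25; data precision n/σ² = 44/3.
μ̂ = (0.25·9 + (44/3)·4.46) / (0.25 + 44/3) = (20299/300)/(179/12) = 20299/4475 ≈ 4.5361.

μ̂_MAP = 4.5361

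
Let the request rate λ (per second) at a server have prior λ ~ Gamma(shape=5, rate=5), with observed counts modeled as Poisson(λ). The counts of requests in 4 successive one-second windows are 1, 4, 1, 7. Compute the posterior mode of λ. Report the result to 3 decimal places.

λ̂_MAP = 1.889

Σxᵢ = 1+4+1+7 = 13, with n = 4.
Posterior ∝ λ^4e^(−5λ) · λ^13e^(−4λ) = λ^17e^(−9λ), i.e. Gamma(shape=18, rate=9).
The mode of a Gamma(a, b) with a ≥ 1 (shape–rate) is (a−1)/b = 17/9 ≈ 1.889.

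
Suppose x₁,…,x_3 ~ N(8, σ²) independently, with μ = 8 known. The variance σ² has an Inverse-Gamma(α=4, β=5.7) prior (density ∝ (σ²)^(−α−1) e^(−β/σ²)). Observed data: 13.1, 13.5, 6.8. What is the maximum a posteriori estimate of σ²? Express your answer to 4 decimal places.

σ̂²_MAP = 5.3154

Sum of squared deviations about the known mean: SS = (13.1−8)² + (13.5−8)² + (6.8−8)² = 57.7.
The Normal likelihood contributes (σ²)^(−n/2) exp(−SS/(2σ²)), so the posterior is Inverse-Gamma(α + n/2, β + SS/2) = Inverse-Gamma(5.5, 34.55).
The mode of Inverse-Gamma(a, b) is b/(a+1) = 34.55/6.5 ≈ 5.3154.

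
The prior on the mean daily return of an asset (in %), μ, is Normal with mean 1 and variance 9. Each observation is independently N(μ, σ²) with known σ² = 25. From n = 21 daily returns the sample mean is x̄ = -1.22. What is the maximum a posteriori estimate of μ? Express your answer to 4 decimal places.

n = 21, x̄ = -1.22.
For a Normal prior and Normal likelihood with known variance, the posterior is Normal; its mode equals its mean, the precision-weighted average.
Prior precision 1/σ₀² = 1/9; data precision n/σ² = 21/25 = 0.84.
μ̂ = ((1/9)·1 + 0.84·(-1.22)) / (1/9 + 0.84) = (-10279/11250)/(214/225) = -10279/10700 ≈ -0.9607.

μ̂_MAP = -0.9607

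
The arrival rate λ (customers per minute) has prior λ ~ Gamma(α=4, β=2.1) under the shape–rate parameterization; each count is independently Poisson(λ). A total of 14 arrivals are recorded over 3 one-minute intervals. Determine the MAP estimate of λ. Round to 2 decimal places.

λ̂_MAP = 3.33

Σxᵢ = 14, n = 3.
Posterior ∝ λ^3e^(−2.1λ) · λ^14e^(−3λ) = λ^17e^(−5.1λ), i.e. Gamma(shape=18, rate=5.1).
The mode of a Gamma(a, b) with a ≥ 1 (shape–rate) is (a−1)/b = 17/5.1 ≈ 3.33.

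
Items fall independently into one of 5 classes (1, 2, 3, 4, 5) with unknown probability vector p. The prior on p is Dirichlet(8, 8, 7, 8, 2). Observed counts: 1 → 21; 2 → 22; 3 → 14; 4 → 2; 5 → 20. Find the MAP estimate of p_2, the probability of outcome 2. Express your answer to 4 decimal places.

MAP estimate: 0.2710

The posterior is Dirichlet(αᵢ + nᵢ) = Dirichlet(29, 30, 21, 10, 22).
For a Dirichlet(a₁,…,a_K) with all aᵢ > 1, the mode has j-th component (aⱼ − 1)/(Σaᵢ − K).
Here Σaᵢ = 112 and K = 5, so p_2 = (30 − 1)/(112 − 5) = 29/107 ≈ 0.2710.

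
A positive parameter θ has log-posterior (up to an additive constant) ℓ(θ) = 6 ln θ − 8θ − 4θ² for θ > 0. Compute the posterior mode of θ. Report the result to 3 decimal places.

ℓ'(θ) = 6/θ − 8 − 8θ. Setting this to zero and multiplying by θ: 8θ² + 8θ − 6 = 0.
θ = (−8 + √(8² + 4·8·6)) / (2·8) = (−8 + √256) / 16 = (−8 + 16)/16 = 1/2.
ℓ''(θ) = −6/θ² − 8 < 0, confirming a maximum.

θ̂_MAP = 0.500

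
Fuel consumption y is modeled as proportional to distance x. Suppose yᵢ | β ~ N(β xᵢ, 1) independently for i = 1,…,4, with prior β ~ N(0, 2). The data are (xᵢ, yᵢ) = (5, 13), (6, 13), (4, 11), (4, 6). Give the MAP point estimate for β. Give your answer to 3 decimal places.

log p(β | y) = −Σ(yᵢ − βxᵢ)²/(2·1) − β²/(2·2) + const.
Setting the derivative to zero: Σxᵢ(yᵢ − βxᵢ)/1 − β/2 = 0, so β = Σxᵢyᵢ / (Σxᵢ² + σ²/τ²).
Σxᵢyᵢ = 5·13 + 6·13 + 4·11 + 4·6 = 211; Σxᵢ² = 93; σ²/τ² = 0.5.
β̂_MAP = 211 / (93 + 0.5) = 211/93.5 ≈ 2.257.

β̂_MAP = 2.257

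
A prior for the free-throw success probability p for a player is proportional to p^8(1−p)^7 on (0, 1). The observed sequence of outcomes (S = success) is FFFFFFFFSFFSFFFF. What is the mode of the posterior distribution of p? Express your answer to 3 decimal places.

p̂_MAP = 0.323

The prior density ∝ p^8(1−p)^7 is the kernel of Beta(9, 8).
Data: 2 successes in 16 trials (from the sequence). The binomial likelihood contributes p^2(1−p)^14, so the posterior is Beta(9+2, 8+14) = Beta(11, 22).
For Beta(a, b) with a, b > 1 the mode is (a−1)/(a+b−2) = 10/31 ≈ 0.323.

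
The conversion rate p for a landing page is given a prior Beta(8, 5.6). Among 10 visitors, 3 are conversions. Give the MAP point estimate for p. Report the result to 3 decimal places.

Prior: Beta(8, 5.6).
Data: 3 successes in 10 trials. The binomial likelihood contributes p^3(1−p)^7, so the posterior is Beta(8+3, 5.6+7) = Beta(11, 12.6).
For Beta(a, b) with a, b > 1 the mode is (a−1)/(a+b−2) = 10/21.6 ≈ 0.463.

p̂_MAP = 0.463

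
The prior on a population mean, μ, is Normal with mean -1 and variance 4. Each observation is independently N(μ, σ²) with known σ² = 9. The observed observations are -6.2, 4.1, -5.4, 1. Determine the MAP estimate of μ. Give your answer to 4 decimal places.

n = 4; x̄ = ((-6.2) + 4.1 + (-5.4) + 1)/4 = -6.5/4 = -1.625.
For a Normal prior and Normal likelihood with known variance, the posterior is Normal; its mode equals its mean, the precision-weighted average.
Prior precision 1/σ₀² = 1/4 = 0.25; data precision n/σ² = 4/9.
μ̂ = (0.25·(-1) + (4/9)·(-1.625)) / (0.25 + 4/9) = (-35/36)/(25/36) = -1.4000.

μ̂_MAP = -1.4000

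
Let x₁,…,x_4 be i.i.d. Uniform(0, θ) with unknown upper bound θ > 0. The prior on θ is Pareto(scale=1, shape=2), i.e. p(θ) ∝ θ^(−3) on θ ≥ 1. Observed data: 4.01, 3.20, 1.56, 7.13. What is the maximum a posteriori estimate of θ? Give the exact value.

The Uniform(0, θ) likelihood is θ^(−n) for θ ≥ max(xᵢ), zero otherwise. Here max(xᵢ) = 7.13.
Posterior ∝ θ^(−3) · θ^(−4) = θ^(−7) on θ ≥ max(1, 7.13) = 7.13.
This density is strictly decreasing in θ, so the posterior mode lies at the lower boundary of the support.

θ̂_MAP = 7.13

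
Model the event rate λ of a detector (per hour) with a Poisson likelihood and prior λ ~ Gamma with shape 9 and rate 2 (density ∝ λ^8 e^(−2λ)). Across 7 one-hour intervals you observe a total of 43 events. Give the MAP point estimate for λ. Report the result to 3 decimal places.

Σxᵢ = 43, n = 7.
Posterior ∝ λ^8e^(−2λ) · λ^43e^(−7λ) = λ^51e^(−9λ), i.e. Gamma(shape=52, rate=9).
The mode of a Gamma(a, b) with a ≥ 1 (shape–rate) is (a−1)/b = 51/9 ≈ 5.667.

λ̂_MAP = 5.667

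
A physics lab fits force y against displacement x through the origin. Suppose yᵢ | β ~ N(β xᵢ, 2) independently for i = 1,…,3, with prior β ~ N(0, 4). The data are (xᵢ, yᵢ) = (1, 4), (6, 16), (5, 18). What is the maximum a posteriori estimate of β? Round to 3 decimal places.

β̂_MAP = 3.040

log p(β | y) = −Σ(yᵢ − βxᵢ)²/(2·2) − β²/(2·4) + const.
Setting the derivative to zero: Σxᵢ(yᵢ − βxᵢ)/2 − β/4 = 0, so β = Σxᵢyᵢ / (Σxᵢ² + σ²/τ²).
Σxᵢyᵢ = 1·4 + 6·16 + 5·18 = 190; Σxᵢ² = 62; σ²/τ² = 0.5.
β̂_MAP = 190 / (62 + 0.5) = 190/62.5 ≈ 3.040.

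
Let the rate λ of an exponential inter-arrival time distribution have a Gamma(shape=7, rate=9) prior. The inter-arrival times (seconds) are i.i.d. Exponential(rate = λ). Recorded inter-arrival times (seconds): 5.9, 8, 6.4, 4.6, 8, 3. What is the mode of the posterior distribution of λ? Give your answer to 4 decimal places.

The Exponential(rate=λ) likelihood is ∝ λ^n e^(−λΣtᵢ). Here n = 6 and Σtᵢ = 5.9 + 8 + 6.4 + 4.6 + 8 + 3 = 35.9.
Posterior ∝ λ^6e^(−9λ) · λ^6e^(−35.9λ) = λ^12e^(−44.9λ), i.e. Gamma(13, 44.9).
Mode = (a−1)/b = 12/44.9 ≈ 0.2673.

λ̂_MAP = 0.2673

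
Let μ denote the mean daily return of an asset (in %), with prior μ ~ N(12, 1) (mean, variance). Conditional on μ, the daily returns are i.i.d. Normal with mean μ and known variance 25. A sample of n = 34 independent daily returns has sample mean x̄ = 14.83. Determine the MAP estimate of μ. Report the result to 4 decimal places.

μ̂_MAP = 13.6308

n = 34, x̄ = 14.83.
For a Normal prior and Normal likelihood with known variance, the posterior is Normal; its mode equals its mean, the precision-weighted average.
Prior precision 1/σ₀² = 1/1 = 1; data precision n/σ² = 34/25 = 1.36.
μ̂ = (1·12 + 1.36·14.83) / (1 + 1.36) = 32.1688/2.36 = 40211/2950 ≈ 13.6308.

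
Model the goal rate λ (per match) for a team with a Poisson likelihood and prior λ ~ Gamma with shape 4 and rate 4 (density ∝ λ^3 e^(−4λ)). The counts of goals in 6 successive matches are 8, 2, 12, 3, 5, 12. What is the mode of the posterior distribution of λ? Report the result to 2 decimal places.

Σxᵢ = 8+2+12+3+5+12 = 42, with n = 6.
Posterior ∝ λ^3e^(−4λ) · λ^42e^(−6λ) = λ^45e^(−10λ), i.e. Gamma(shape=46, rate=10).
The mode of a Gamma(a, b) with a ≥ 1 (shape–rate) is (a−1)/b = 45/10 ≈ 4.50.

λ̂_MAP = 4.50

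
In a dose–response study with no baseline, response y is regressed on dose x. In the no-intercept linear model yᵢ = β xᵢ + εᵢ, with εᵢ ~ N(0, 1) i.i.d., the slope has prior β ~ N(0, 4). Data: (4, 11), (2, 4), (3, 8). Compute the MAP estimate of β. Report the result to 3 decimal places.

β̂_MAP = 2.598

log p(β | y) = −Σ(yᵢ − βxᵢ)²/(2·1) − β²/(2·4) + const.
Setting the derivative to zero: Σxᵢ(yᵢ − βxᵢ)/1 − β/4 = 0, so β = Σxᵢyᵢ / (Σxᵢ² + σ²/τ²).
Σxᵢyᵢ = 4·11 + 2·4 + 3·8 = 76; Σxᵢ² = 29; σ²/τ² = 0.25.
β̂_MAP = 76 / (29 + 0.25) = 76/29.25 ≈ 2.598.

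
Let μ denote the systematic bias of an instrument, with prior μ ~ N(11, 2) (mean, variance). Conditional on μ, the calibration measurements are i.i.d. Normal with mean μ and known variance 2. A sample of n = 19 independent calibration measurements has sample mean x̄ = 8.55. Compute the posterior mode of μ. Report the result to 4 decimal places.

μ̂_MAP = 8.6725

n = 19, x̄ = 8.55.
For a Normal prior and Normal likelihood with known variance, the posterior is Normal; its mode equals its mean, the precision-weighted average.
Prior precision 1/σ₀² = 1/2 = 0.5; data precision n/σ² = 19/2 = 9.5.
μ̂ = (0.5·11 + 9.5·8.55) / (0.5 + 9.5) = 86.725/10 = 8.6725.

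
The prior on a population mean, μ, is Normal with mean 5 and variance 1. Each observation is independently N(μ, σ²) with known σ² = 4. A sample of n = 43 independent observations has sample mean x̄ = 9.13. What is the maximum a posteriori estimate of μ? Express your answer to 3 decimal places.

n = 43, x̄ = 9.13.
For a Normal prior and Normal likelihood with known variance, the posterior is Normal; its mode equals its mean, the precision-weighted average.
Prior precision 1/σ₀² = 1/1 = 1; data precision n/σ² = 43/4 = 10.75.
μ̂ = (1·5 + 10.75·9.13) / (1 + 10.75) = 103.1475/11.75 = 41259/4700 ≈ 8.779.

μ̂_MAP = 8.779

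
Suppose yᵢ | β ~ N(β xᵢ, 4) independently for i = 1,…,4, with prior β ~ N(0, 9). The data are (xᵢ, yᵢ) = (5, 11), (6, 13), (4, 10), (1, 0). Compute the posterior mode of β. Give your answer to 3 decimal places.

log p(β | y) = −Σ(yᵢ − βxᵢ)²/(2·4) − β²/(2·9) + const.
Setting the derivative to zero: Σxᵢ(yᵢ − βxᵢ)/4 − β/9 = 0, so β = Σxᵢyᵢ / (Σxᵢ² + σ²/τ²).
Σxᵢyᵢ = 5·11 + 6·13 + 4·10 + 1·0 = 173; Σxᵢ² = 78; σ²/τ² = 4/9.
β̂_MAP = 173 / (78 + 4/9) = 173/(706/9) = 1557/706 ≈ 2.205.

β̂_MAP = 2.205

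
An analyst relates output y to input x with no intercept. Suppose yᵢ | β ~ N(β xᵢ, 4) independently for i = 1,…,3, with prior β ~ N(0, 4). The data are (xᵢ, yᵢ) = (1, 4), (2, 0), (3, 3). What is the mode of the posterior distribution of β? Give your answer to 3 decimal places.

β̂_MAP = 0.867

log p(β | y) = −Σ(yᵢ − βxᵢ)²/(2·4) − β²/(2·4) + const.
Setting the derivative to zero: Σxᵢ(yᵢ − βxᵢ)/4 − β/4 = 0, so β = Σxᵢyᵢ / (Σxᵢ² + σ²/τ²).
Σxᵢyᵢ = 1·4 + 2·0 + 3·3 = 13; Σxᵢ² = 14; σ²/τ² = 1.
β̂_MAP = 13 / (14 + 1) = 13/15 ≈ 0.867.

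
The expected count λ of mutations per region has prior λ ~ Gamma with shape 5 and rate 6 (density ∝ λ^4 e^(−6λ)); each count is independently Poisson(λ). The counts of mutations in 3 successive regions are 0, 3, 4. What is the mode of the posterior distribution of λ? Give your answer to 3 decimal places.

Σxᵢ = 0+3+4 = 7, with n = 3.
Posterior ∝ λ^4e^(−6λ) · λ^7e^(−3λ) = λ^11e^(−9λ), i.e. Gamma(shape=12, rate=9).
The mode of a Gamma(a, b) with a ≥ 1 (shape–rate) is (a−1)/b = 11/9 ≈ 1.222.

λ̂_MAP = 1.222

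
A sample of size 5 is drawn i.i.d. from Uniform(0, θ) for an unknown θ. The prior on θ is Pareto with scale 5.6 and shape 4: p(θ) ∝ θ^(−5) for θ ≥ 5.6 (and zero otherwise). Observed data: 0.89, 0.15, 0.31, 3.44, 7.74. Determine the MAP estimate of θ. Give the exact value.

The Uniform(0, θ) likelihood is θ^(−n) for θ ≥ max(xᵢ), zero otherwise. Here max(xᵢ) = 7.74.
Posterior ∝ θ^(−5) · θ^(−5) = θ^(−10) on θ ≥ max(5.6, 7.74) = 7.74.
This density is strictly decreasing in θ, so the posterior mode lies at the lower boundary of the support.

θ̂_MAP = 7.74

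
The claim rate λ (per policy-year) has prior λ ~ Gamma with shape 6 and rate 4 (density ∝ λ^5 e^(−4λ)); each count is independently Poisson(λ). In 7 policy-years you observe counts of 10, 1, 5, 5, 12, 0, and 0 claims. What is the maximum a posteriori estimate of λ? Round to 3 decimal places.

Σxᵢ = 10+1+5+5+12+0+0 = 33, with n = 7.
Posterior ∝ λ^5e^(−4λ) · λ^33e^(−7λ) = λ^38e^(−11λ), i.e. Gamma(shape=39, rate=11).
The mode of a Gamma(a, b) with a ≥ 1 (shape–rate) is (a−1)/b = 38/11 ≈ 3.455.

λ̂_MAP = 3.455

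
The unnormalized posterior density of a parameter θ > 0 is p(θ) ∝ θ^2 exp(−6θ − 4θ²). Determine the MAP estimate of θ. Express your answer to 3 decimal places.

θ̂_MAP = 0.250

ℓ'(θ) = 2/θ − 6 − 8θ. Setting this to zero and multiplying by θ: 8θ² + 6θ − 2 = 0.
θ = (−6 + √(6² + 4·8·2)) / (2·8) = (−6 + √100) / 16 = (−6 + 10)/16 = 1/4.
ℓ''(θ) = −2/θ² − 8 < 0, confirming a maximum.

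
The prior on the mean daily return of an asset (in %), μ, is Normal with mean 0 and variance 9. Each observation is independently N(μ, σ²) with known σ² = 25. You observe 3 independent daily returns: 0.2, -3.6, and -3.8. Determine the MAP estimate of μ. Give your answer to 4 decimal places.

μ̂_MAP = -1.2462

n = 3; x̄ = (0.2 + (-3.6) + (-3.8))/3 = -7.2/3 = -2.4.
For a Normal prior and Normal likelihood with known variance, the posterior is Normal; its mode equals its mean, the precision-weighted average.
Prior precision 1/σ₀² = 1/9; data precision n/σ² = 3/25 = 0.12.
μ̂ = ((1/9)·0 + 0.12·(-2.4)) / (1/9 + 0.12) = (-0.288)/(52/225) = -81/65 ≈ -1.2462.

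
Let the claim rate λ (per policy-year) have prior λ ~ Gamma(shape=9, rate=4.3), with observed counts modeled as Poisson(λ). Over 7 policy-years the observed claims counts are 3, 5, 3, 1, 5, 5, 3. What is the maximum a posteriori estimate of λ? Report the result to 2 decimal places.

λ̂_MAP = 2.92

Σxᵢ = 3+5+3+1+5+5+3 = 25, with n = 7.
Posterior ∝ λ^8e^(−4.3λ) · λ^25e^(−7λ) = λ^33e^(−11.3λ), i.e. Gamma(shape=34, rate=11.3).
The mode of a Gamma(a, b) with a ≥ 1 (shape–rate) is (a−1)/b = 33/11.3 ≈ 2.92.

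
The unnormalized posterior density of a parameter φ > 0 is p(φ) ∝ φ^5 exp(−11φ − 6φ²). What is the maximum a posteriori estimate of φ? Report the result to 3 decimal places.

φ̂_MAP = 0.333

ℓ'(φ) = 5/φ − 11 − 12φ. Setting this to zero and multiplying by φ: 12φ² + 11φ − 5 = 0.
φ = (−11 + √(11² + 4·12·5)) / (2·12) = (−11 + √361) / 24 = (−11 + 19)/24 = 1/3.
ℓ''(φ) = −5/φ² − 12 < 0, confirming a maximum.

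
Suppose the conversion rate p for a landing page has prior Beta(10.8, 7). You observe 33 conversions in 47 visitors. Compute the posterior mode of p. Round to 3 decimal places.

Prior: Beta(10.8, 7).
Data: 33 successes in 47 trials. The binomial likelihood contributes p^33(1−p)^14, so the posterior is Beta(10.8+33, 7+14) = Beta(43.8, 21).
For Beta(a, b) with a, b > 1 the mode is (a−1)/(a+b−2) = 42.8/62.8 ≈ 0.682.

p̂_MAP = 0.682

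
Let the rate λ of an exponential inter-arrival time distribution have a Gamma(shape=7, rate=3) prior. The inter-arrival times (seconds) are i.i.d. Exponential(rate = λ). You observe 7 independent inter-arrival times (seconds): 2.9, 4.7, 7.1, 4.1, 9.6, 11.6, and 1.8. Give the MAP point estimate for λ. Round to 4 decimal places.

The Exponential(rate=λ) likelihood is ∝ λ^n e^(−λΣtᵢ). Here n = 7 and Σtᵢ = 2.9 + 4.7 + 7.1 + 4.1 + 9.6 + 11.6 + 1.8 = 41.8.
Posterior ∝ λ^6e^(−3λ) · λ^7e^(−41.8λ) = λ^13e^(−44.8λ), i.e. Gamma(14, 44.8).
Mode = (a−1)/b = 13/44.8 ≈ 0.2902.

λ̂_MAP = 0.2902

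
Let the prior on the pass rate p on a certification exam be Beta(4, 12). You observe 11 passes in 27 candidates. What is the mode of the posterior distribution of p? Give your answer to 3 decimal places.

Prior: Beta(4, 12).
Data: 11 successes in 27 trials. The binomial likelihood contributes p^11(1−p)^16, so the posterior is Beta(4+11, 12+16) = Beta(15, 28).
For Beta(a, b) with a, b > 1 the mode is (a−1)/(a+b−2) = 14/41 ≈ 0.341.

p̂_MAP = 0.341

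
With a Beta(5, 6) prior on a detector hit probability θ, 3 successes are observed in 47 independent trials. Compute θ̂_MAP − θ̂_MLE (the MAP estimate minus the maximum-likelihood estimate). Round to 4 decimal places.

MAP − MLE = 0.0612

Posterior is Beta(8, 50); MAP = (8−1)/(58−2) = 7/56 ≈ 0.12500.
MLE ignores the prior: θ̂_MLE = k/n = 3/47 ≈ 0.06383.
Difference = 7/56 − 3/47 = 23/376 ≈ 0.0612.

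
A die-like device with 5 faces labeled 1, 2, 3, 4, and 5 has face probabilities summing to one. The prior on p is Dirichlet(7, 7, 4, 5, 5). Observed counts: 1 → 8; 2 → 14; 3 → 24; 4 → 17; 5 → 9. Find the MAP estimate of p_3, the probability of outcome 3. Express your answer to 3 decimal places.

MAP estimate: 0.284

The posterior is Dirichlet(αᵢ + nᵢ) = Dirichlet(15, 21, 28, 22, 14).
For a Dirichlet(a₁,…,a_K) with all aᵢ > 1, the mode has j-th component (aⱼ − 1)/(Σaᵢ − K).
Here Σaᵢ = 100 and K = 5, so p_3 = (28 − 1)/(100 − 5) = 27/95 ≈ 0.284.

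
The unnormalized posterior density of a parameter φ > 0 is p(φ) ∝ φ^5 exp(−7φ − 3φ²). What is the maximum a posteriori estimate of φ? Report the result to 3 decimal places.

φ̂_MAP = 0.500

ℓ'(φ) = 5/φ − 7 − 6φ. Setting this to zero and multiplying by φ: 6φ² + 7φ − 5 = 0.
φ = (−7 + √(7² + 4·6·5)) / (2·6) = (−7 + √169) / 12 = (−7 + 13)/12 = 1/2.
ℓ''(φ) = −5/φ² − 6 < 0, confirming a maximum.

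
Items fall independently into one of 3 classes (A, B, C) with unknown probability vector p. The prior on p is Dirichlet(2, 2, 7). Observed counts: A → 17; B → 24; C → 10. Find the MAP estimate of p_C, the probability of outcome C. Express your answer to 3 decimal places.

The posterior is Dirichlet(αᵢ + nᵢ) = Dirichlet(19, 26, 17).
For a Dirichlet(a₁,…,a_K) with all aᵢ > 1, the mode has j-th component (aⱼ − 1)/(Σaᵢ − K).
Here Σaᵢ = 62 and K = 3, so p_C = (17 − 1)/(62 − 3) = 16/59 ≈ 0.271.

MAP estimate of p_C = 0.271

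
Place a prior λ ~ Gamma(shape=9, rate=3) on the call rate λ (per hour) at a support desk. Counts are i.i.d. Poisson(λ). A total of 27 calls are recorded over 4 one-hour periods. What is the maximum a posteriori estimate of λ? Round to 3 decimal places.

λ̂_MAP = 5.000

Σxᵢ = 27, n = 4.
Posterior ∝ λ^8e^(−3λ) · λ^27e^(−4λ) = λ^35e^(−7λ), i.e. Gamma(shape=36, rate=7).
The mode of a Gamma(a, b) with a ≥ 1 (shape–rate) is (a−1)/b = 35/7 ≈ 5.000.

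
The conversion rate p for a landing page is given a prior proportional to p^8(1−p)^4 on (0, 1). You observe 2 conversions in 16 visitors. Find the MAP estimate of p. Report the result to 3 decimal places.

The prior density ∝ p^8(1−p)^4 is the kernel of Beta(9, 5).
Data: 2 successes in 16 trials. The binomial likelihood contributes p^2(1−p)^14, so the posterior is Beta(9+2, 5+14) = Beta(11, 19).
For Beta(a, b) with a, b > 1 the mode is (a−1)/(a+b−2) = 10/28 ≈ 0.357.

p̂_MAP = 0.357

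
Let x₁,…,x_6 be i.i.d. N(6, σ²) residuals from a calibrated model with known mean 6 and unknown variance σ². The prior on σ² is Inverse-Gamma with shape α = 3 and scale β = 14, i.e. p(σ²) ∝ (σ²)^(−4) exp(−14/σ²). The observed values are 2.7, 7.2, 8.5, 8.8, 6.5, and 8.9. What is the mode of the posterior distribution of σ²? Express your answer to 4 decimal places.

Sum of squared deviations about the known mean: SS = (2.7−6)² + (7.2−6)² + (8.5−6)² + (8.8−6)² + (6.5−6)² + (8.9−6)² = 35.08.
The Normal likelihood contributes (σ²)^(−n/2) exp(−SS/(2σ²)), so the posterior is Inverse-Gamma(α + n/2, β + SS/2) = Inverse-Gamma(6, 31.54).
The mode of Inverse-Gamma(a, b) is b/(a+1) = 31.54/7 ≈ 4.5057.

σ̂²_MAP = 4.5057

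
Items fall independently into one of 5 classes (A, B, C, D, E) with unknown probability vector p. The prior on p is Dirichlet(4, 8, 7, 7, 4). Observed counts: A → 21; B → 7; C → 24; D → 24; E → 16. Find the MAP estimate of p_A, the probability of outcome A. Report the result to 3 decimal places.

MAP estimate of p_A = 0.205

The posterior is Dirichlet(αᵢ + nᵢ) = Dirichlet(25, 15, 31, 31, 20).
For a Dirichlet(a₁,…,a_K) with all aᵢ > 1, the mode has j-th component (aⱼ − 1)/(Σaᵢ − K).
Here Σaᵢ = 122 and K = 5, so p_A = (25 − 1)/(122 − 5) = 24/117 ≈ 0.205.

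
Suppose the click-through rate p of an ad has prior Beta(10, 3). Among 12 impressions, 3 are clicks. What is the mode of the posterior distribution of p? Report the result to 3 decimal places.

Prior: Beta(10, 3).
Data: 3 successes in 12 trials. The binomial likelihood contributes p^3(1−p)^9, so the posterior is Beta(10+3, 3+9) = Beta(13, 12).
For Beta(a, b) with a, b > 1 the mode is (a−1)/(a+b−2) = 12/23 ≈ 0.522.

p̂_MAP = 0.522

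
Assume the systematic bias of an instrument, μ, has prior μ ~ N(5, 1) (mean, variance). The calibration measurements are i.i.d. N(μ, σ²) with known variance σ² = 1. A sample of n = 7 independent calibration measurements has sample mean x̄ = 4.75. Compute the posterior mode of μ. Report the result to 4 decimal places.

n = 7, x̄ = 4.75.
For a Normal prior and Normal likelihood with known variance, the posterior is Normal; its mode equals its mean, the precision-weighted average.
Prior precision 1/σ₀² = 1/1 = 1; data precision n/σ² = 7/1 = 7.
μ̂ = (1·5 + 7·4.75) / (1 + 7) = 38.25/8 = 4.78125 ≈ 4.7813.

μ̂_MAP = 4.7813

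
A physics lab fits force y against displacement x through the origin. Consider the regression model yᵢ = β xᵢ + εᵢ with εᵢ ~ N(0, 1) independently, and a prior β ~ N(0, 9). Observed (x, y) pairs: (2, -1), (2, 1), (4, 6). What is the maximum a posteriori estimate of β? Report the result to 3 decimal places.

β̂_MAP = 0.995

log p(β | y) = −Σ(yᵢ − βxᵢ)²/(2·1) − β²/(2·9) + const.
Setting the derivative to zero: Σxᵢ(yᵢ − βxᵢ)/1 − β/9 = 0, so β = Σxᵢyᵢ / (Σxᵢ² + σ²/τ²).
Σxᵢyᵢ = 2·(-1) + 2·1 + 4·6 = 24; Σxᵢ² = 24; σ²/τ² = 1/9.
β̂_MAP = 24 / (24 + 1/9) = 24/(217/9) = 216/217 ≈ 0.995.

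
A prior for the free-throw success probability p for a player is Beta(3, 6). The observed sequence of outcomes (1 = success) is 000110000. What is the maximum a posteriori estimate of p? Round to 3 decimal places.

Prior: Beta(3, 6).
Data: 2 successes in 9 trials (from the sequence). The binomial likelihood contributes p^2(1−p)^7, so the posterior is Beta(3+2, 6+7) = Beta(5, 13).
For Beta(a, b) with a, b > 1 the mode is (a−1)/(a+b−2) = 4/16 ≈ 0.250.

p̂_MAP = 0.250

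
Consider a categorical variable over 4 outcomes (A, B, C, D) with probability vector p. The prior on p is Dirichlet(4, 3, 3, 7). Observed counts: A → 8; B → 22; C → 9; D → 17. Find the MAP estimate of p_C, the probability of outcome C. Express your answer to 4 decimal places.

The posterior is Dirichlet(αᵢ + nᵢ) = Dirichlet(12, 25, 12, 24).
For a Dirichlet(a₁,…,a_K) with all aᵢ > 1, the mode has j-th component (aⱼ − 1)/(Σaᵢ − K).
Here Σaᵢ = 73 and K = 4, so p_C = (12 − 1)/(73 − 4) = 11/69 ≈ 0.1594.

MAP estimate of p_C = 0.1594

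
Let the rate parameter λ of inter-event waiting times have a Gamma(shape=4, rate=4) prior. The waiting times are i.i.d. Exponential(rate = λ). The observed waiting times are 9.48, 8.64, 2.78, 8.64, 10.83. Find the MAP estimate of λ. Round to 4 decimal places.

The Exponential(rate=λ) likelihood is ∝ λ^n e^(−λΣtᵢ). Here n = 5 and Σtᵢ = 9.48 + 8.64 + 2.78 + 8.64 + 10.83 = 40.37.
Posterior ∝ λ^3e^(−4λ) · λ^5e^(−40.37λ) = λ^8e^(−44.37λ), i.e. Gamma(9, 44.37).
Mode = (a−1)/b = 8/44.37 ≈ 0.1803.

λ̂_MAP = 0.1803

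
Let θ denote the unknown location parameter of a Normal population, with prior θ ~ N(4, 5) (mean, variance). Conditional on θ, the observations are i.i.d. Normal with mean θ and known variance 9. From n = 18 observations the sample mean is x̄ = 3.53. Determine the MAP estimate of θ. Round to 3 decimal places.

n = 18, x̄ = 3.53.
For a Normal prior and Normal likelihood with known variance, the posterior is Normal; its mode equals its mean, the precision-weighted average.
Prior precision 1/σ₀² = 1/5 = 0.2; data precision n/σ² = 18/9 = 2.
θ̂ = (0.2·4 + 2·3.53) / (0.2 + 2) = 7.86/2.2 = 393/110 ≈ 3.573.

θ̂_MAP = 3.573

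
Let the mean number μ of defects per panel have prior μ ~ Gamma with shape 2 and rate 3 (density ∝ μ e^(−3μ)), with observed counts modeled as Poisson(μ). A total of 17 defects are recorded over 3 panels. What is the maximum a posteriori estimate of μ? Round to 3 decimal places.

Σxᵢ = 17, n = 3.
Posterior ∝ μe^(−3μ) · μ^17e^(−3μ) = μ^18e^(−6μ), i.e. Gamma(shape=19, rate=6).
The mode of a Gamma(a, b) with a ≥ 1 (shape–rate) is (a−1)/b = 18/6 ≈ 3.000.

μ̂_MAP = 3.000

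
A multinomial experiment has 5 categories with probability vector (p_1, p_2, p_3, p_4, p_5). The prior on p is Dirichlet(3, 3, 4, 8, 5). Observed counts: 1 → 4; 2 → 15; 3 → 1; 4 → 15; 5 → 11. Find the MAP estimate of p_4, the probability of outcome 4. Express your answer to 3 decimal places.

The posterior is Dirichlet(αᵢ + nᵢ) = Dirichlet(7, 18, 5, 23, 16).
For a Dirichlet(a₁,…,a_K) with all aᵢ > 1, the mode has j-th component (aⱼ − 1)/(Σaᵢ − K).
Here Σaᵢ = 69 and K = 5, so p_4 = (23 − 1)/(69 − 5) = 22/64 ≈ 0.344.

MAP estimate: 0.344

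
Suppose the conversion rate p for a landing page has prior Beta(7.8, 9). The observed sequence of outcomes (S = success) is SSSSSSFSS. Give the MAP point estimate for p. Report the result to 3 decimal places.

p̂_MAP = 0.622

Prior: Beta(7.8, 9).
Data: 8 successes in 9 trials (from the sequence). The binomial likelihood contributes p^8(1−p)^1, so the posterior is Beta(7.8+8, 9+1) = Beta(15.8, 10).
For Beta(a, b) with a, b > 1 the mode is (a−1)/(a+b−2) = 14.8/23.8 ≈ 0.622.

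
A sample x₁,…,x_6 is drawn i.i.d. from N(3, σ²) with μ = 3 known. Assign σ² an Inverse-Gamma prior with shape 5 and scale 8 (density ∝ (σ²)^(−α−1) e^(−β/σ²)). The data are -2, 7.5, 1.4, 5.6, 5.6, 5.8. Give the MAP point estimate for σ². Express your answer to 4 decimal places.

σ̂²_MAP = 4.7317

Sum of squared deviations about the known mean: SS = (-2−3)² + (7.5−3)² + (1.4−3)² + (5.6−3)² + (5.6−3)² + (5.8−3)² = 69.17.
The Normal likelihood contributes (σ²)^(−n/2) exp(−SS/(2σ²)), so the posterior is Inverse-Gamma(α + n/2, β + SS/2) = Inverse-Gamma(8, 42.585).
The mode of Inverse-Gamma(a, b) is b/(a+1) = 42.585/9 ≈ 4.7317.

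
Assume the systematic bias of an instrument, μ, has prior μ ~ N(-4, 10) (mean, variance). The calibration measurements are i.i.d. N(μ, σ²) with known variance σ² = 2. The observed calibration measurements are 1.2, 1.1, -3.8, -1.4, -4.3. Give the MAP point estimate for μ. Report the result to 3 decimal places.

n = 5; x̄ = (1.2 + 1.1 + (-3.8) + (-1.4) + (-4.3))/5 = -7.2/5 = -1.44.
For a Normal prior and Normal likelihood with known variance, the posterior is Normal; its mode equals its mean, the precision-weighted average.
Prior precision 1/σ₀² = 1/10 = 0.1; data precision n/σ² = 5/2 = 2.5.
μ̂ = (0.1·(-4) + 2.5·(-1.44)) / (0.1 + 2.5) = (-4)/2.6 = -20/13 ≈ -1.538.

μ̂_MAP = -1.538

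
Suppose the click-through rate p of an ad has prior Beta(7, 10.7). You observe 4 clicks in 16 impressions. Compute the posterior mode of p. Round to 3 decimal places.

Prior: Beta(7, 10.7).
Data: 4 successes in 16 trials. The binomial likelihood contributes p^4(1−p)^12, so the posterior is Beta(7+4, 10.7+12) = Beta(11, 22.7).
For Beta(a, b) with a, b > 1 the mode is (a−1)/(a+b−2) = 10/31.7 ≈ 0.315.

p̂_MAP = 0.315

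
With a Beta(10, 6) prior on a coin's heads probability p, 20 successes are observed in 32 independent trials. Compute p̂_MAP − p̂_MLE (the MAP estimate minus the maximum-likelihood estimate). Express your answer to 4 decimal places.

MAP − MLE = 0.0054

Posterior is Beta(30, 18); MAP = (30−1)/(48−2) = 29/46 ≈ 0.63043.
MLE ignores the prior: p̂_MLE = k/n = 20/32 ≈ 0.62500.
Difference = 29/46 − 20/32 = 1/184 ≈ 0.0054.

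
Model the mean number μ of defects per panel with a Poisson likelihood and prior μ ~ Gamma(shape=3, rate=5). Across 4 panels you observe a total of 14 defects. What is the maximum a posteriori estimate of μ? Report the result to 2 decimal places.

Σxᵢ = 14, n = 4.
Posterior ∝ μ^2e^(−5μ) · μ^14e^(−4μ) = μ^16e^(−9μ), i.e. Gamma(shape=17, rate=9).
The mode of a Gamma(a, b) with a ≥ 1 (shape–rate) is (a−1)/b = 16/9 ≈ 1.78.

μ̂_MAP = 1.78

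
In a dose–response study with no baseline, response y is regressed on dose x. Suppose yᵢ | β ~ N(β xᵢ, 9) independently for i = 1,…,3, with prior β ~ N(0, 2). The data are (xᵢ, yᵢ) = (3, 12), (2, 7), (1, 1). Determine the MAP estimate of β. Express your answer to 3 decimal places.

β̂_MAP = 2.757

log p(β | y) = −Σ(yᵢ − βxᵢ)²/(2·9) − β²/(2·2) + const.
Setting the derivative to zero: Σxᵢ(yᵢ − βxᵢ)/9 − β/2 = 0, so β = Σxᵢyᵢ / (Σxᵢ² + σ²/τ²).
Σxᵢyᵢ = 3·12 + 2·7 + 1·1 = 51; Σxᵢ² = 14; σ²/τ² = 4.5.
β̂_MAP = 51 / (14 + 4.5) = 51/18.5 ≈ 2.757.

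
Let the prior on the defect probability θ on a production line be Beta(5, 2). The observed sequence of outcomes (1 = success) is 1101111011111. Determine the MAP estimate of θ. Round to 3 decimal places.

Prior: Beta(5, 2).
Data: 11 successes in 13 trials (from the sequence). The binomial likelihood contributes θ^11(1−θ)^2, so the posterior is Beta(5+11, 2+2) = Beta(16, 4).
For Beta(a, b) with a, b > 1 the mode is (a−1)/(a+b−2) = 15/18 ≈ 0.833.

θ̂_MAP = 0.833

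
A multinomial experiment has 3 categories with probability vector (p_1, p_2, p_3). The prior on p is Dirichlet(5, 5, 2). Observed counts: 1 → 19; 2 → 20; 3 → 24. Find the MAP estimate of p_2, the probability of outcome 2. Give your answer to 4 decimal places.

MAP estimate: 0.3333

The posterior is Dirichlet(αᵢ + nᵢ) = Dirichlet(24, 25, 26).
For a Dirichlet(a₁,…,a_K) with all aᵢ > 1, the mode has j-th component (aⱼ − 1)/(Σaᵢ − K).
Here Σaᵢ = 75 and K = 3, so p_2 = (25 − 1)/(75 − 3) = 24/72 ≈ 0.3333.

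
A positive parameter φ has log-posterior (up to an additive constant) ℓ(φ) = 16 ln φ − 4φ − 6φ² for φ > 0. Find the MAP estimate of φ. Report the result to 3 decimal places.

φ̂_MAP = 1.000

ℓ'(φ) = 16/φ − 4 − 12φ. Setting this to zero and multiplying by φ: 12φ² + 4φ − 16 = 0.
φ = (−4 + √(4² + 4·12·16)) / (2·12) = (−4 + √784) / 24 = (−4 + 28)/24 = 1.
ℓ''(φ) = −16/φ² − 12 < 0, confirming a maximum.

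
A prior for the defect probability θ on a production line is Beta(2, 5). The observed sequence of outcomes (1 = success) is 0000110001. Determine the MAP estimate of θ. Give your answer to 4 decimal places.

Prior: Beta(2, 5).
Data: 3 successes in 10 trials (from the sequence). The binomial likelihood contributes θ^3(1−θ)^7, so the posterior is Beta(2+3, 5+7) = Beta(5, 12).
For Beta(a, b) with a, b > 1 the mode is (a−1)/(a+b−2) = 4/15 ≈ 0.2667.

θ̂_MAP = 0.2667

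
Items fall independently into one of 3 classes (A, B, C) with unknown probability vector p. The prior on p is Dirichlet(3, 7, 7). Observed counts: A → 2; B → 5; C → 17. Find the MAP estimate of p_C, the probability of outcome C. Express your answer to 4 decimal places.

MAP estimate of p_C = 0.6053

The posterior is Dirichlet(αᵢ + nᵢ) = Dirichlet(5, 12, 24).
For a Dirichlet(a₁,…,a_K) with all aᵢ > 1, the mode has j-th component (aⱼ − 1)/(Σaᵢ − K).
Here Σaᵢ = 41 and K = 3, so p_C = (24 − 1)/(41 − 3) = 23/38 ≈ 0.6053.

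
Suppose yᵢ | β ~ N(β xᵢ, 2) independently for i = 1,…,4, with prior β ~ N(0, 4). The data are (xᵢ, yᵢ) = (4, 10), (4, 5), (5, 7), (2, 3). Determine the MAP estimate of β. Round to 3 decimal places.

log p(β | y) = −Σ(yᵢ − βxᵢ)²/(2·2) − β²/(2·4) + const.
Setting the derivative to zero: Σxᵢ(yᵢ − βxᵢ)/2 − β/4 = 0, so β = Σxᵢyᵢ / (Σxᵢ² + σ²/τ²).
Σxᵢyᵢ = 4·10 + 4·5 + 5·7 + 2·3 = 101; Σxᵢ² = 61; σ²/τ² = 0.5.
β̂_MAP = 101 / (61 + 0.5) = 101/61.5 ≈ 1.642.

β̂_MAP = 1.642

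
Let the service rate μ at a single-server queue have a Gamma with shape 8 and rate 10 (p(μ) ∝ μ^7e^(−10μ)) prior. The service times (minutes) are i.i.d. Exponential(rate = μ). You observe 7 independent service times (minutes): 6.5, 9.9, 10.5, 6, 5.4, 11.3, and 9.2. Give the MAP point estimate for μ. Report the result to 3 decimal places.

The Exponential(rate=μ) likelihood is ∝ μ^n e^(−μΣtᵢ). Here n = 7 and Σtᵢ = 6.5 + 9.9 + 10.5 + 6 + 5.4 + 11.3 + 9.2 = 58.8.
Posterior ∝ μ^7e^(−10μ) · μ^7e^(−58.8μ) = μ^14e^(−68.8μ), i.e. Gamma(15, 68.8).
Mode = (a−1)/b = 14/68.8 ≈ 0.203.

μ̂_MAP = 0.203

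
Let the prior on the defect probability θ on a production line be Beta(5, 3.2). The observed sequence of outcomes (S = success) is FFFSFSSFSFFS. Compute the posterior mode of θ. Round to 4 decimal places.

θ̂_MAP = 0.4945

Prior: Beta(5, 3.2).
Data: 5 successes in 12 trials (from the sequence). The binomial likelihood contributes θ^5(1−θ)^7, so the posterior is Beta(5+5, 3.2+7) = Beta(10, 10.2).
For Beta(a, b) with a, b > 1 the mode is (a−1)/(a+b−2) = 9/18.2 ≈ 0.4945.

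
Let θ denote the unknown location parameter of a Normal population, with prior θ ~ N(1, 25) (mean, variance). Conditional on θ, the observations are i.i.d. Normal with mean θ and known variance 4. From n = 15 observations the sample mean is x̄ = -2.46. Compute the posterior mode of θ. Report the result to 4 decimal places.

θ̂_MAP = -2.4235

n = 15, x̄ = -2.46.
For a Normal prior and Normal likelihood with known variance, the posterior is Normal; its mode equals its mean, the precision-weighted average.
Prior precision 1/σ₀² = 1/25 = 0.04; data precision n/σ² = 15/4 = 3.75.
θ̂ = (0.04·1 + 3.75·(-2.46)) / (0.04 + 3.75) = (-9.185)/3.79 = -1837/758 ≈ -2.4235.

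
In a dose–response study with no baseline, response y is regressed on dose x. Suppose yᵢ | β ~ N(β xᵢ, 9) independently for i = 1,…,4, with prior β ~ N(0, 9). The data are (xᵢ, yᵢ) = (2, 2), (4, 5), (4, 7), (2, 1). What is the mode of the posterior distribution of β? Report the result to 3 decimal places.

log p(β | y) = −Σ(yᵢ − βxᵢ)²/(2·9) − β²/(2·9) + const.
Setting the derivative to zero: Σxᵢ(yᵢ − βxᵢ)/9 − β/9 = 0, so β = Σxᵢyᵢ / (Σxᵢ² + σ²/τ²).
Σxᵢyᵢ = 2·2 + 4·5 + 4·7 + 2·1 = 54; Σxᵢ² = 40; σ²/τ² = 1.
β̂_MAP = 54 / (40 + 1) = 54/41 ≈ 1.317.

β̂_MAP = 1.317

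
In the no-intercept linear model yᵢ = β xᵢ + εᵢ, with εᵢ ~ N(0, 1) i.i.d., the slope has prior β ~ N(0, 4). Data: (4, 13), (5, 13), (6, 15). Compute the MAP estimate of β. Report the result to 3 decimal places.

β̂_MAP = 2.680

log p(β | y) = −Σ(yᵢ − βxᵢ)²/(2·1) − β²/(2·4) + const.
Setting the derivative to zero: Σxᵢ(yᵢ − βxᵢ)/1 − β/4 = 0, so β = Σxᵢyᵢ / (Σxᵢ² + σ²/τ²).
Σxᵢyᵢ = 4·13 + 5·13 + 6·15 = 207; Σxᵢ² = 77; σ²/τ² = 0.25.
β̂_MAP = 207 / (77 + 0.25) = 207/77.25 ≈ 2.680.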